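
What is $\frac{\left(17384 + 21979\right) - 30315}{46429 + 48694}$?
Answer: $\frac{9048}{95123} \approx 0.095119$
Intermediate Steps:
$\frac{\left(17384 + 21979\right) - 30315}{46429 + 48694} = \frac{39363 - 30315}{95123} = 9048 \cdot \frac{1}{95123} = \frac{9048}{95123}$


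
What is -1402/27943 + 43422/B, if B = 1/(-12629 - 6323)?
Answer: -22995237609994/27943 ≈ -8.2293e+8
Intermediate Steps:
B = -1/18952 (B = 1/(-18952) = -1/18952 ≈ -5.2765e-5)
-1402/27943 + 43422/B = -1402/27943 + 43422/(-1/18952) = -1402*1/27943 + 43422*(-18952) = -1402/27943 - 822933744 = -22995237609994/27943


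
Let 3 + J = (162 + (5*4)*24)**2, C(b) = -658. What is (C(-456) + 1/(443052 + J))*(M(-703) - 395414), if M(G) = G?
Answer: 74302326671967/285071 ≈ 2.6064e+8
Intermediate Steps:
J = 412161 (J = -3 + (162 + (5*4)*24)**2 = -3 + (162 + 20*24)**2 = -3 + (162 + 480)**2 = -3 + 642**2 = -3 + 412164 = 412161)
(C(-456) + 1/(443052 + J))*(M(-703) - 395414) = (-658 + 1/(443052 + 412161))*(-703 - 395414) = (-658 + 1/855213)*(-396117) = -562730153/855213*(-396117) = 74302326671967/285071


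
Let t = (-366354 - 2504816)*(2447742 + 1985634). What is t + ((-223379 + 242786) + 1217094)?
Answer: -12728974933419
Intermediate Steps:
t = -12728976169920 (t = -2871170*4433376 = -12728976169920)
t + ((-223379 + 242786) + 1217094) = -12728976169920 + ((-223379 + 242786) + 1217094) = -12728976169920 + (19407 + 1217094) = -12728976169920 + 1236501 = -12728974933419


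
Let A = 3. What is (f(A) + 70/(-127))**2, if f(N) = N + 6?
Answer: 1151329/16129 ≈ 71.383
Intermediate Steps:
f(N) = 6 + N
(f(A) + 70/(-127))**2 = ((6 + 3) + 70/(-127))**2 = (9 + 70*(-1/127))**2 = (9 - 70/127)**2 = (1073/127)**2 = 1151329/16129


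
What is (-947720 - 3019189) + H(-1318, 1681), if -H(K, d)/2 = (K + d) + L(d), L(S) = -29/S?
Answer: -6669594377/1681 ≈ -3.9676e+6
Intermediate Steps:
H(K, d) = -2*K - 2*d + 58/d (H(K, d) = -2*((K + d) - 29/d) = -2*(K + d - 29/d) = -2*K - 2*d + 58/d)
(-947720 - 3019189) + H(-1318, 1681) = (-947720 - 3019189) + 2*(29 - 1*1681*(-1318 + 1681))/1681 = -3966909 + 2*(1/1681)*(29 - 1*1681*363) = -3966909 + 2*(1/1681)*(29 - 610203) = -3966909 + 2*(1/1681)*(-610174) = -3966909 - 1220348/1681 = -6669594377/1681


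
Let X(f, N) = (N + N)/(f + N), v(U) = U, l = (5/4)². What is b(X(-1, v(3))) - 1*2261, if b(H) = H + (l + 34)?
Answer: -35559/16 ≈ -2222.4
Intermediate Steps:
l = 25/16 (l = (5*(¼))² = (5/4)² = 25/16 ≈ 1.5625)
X(f, N) = 2*N/(N + f) (X(f, N) = (2*N)/(N + f) = 2*N/(N + f))
b(H) = 569/16 + H (b(H) = H + (25/16 + 34) = H + 569/16 = 569/16 + H)
b(X(-1, v(3))) - 1*2261 = (569/16 + 2*3/(3 - 1)) - 1*2261 = (569/16 + 2*3/2) - 2261 = (569/16 + 2*3*(½)) - 2261 = (569/16 + 3) - 2261 = 617/16 - 2261 = -35559/16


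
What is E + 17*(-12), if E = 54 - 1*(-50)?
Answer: -100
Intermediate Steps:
E = 104 (E = 54 + 50 = 104)
E + 17*(-12) = 104 + 17*(-12) = 104 - 204 = -100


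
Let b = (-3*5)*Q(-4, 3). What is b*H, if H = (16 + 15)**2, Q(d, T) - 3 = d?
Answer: 14415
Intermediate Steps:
Q(d, T) = 3 + d
b = 15 (b = (-3*5)*(3 - 4) = -15*(-1) = 15)
H = 961 (H = 31**2 = 961)
b*H = 15*961 = 14415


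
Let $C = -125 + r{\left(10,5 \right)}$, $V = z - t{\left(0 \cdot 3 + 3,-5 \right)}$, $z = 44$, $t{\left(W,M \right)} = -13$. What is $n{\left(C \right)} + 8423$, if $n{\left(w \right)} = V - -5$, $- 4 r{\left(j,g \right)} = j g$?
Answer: $8485$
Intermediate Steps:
$r{\left(j,g \right)} = - \frac{g j}{4}$ ($r{\left(j,g \right)} = - \frac{j g}{4} = - \frac{g j}{4}$)
$V = 57$ ($V = 44 - -13 = 44 + 13 = 57$)
$C = - \frac{275}{2}$ ($C = -125 - \frac{5}{4} \cdot 10 = -125 - \frac{25}{2} = - \frac{275}{2} \approx -137.5$)
$n{\left(w \right)} = 62$ ($n{\left(w \right)} = 57 - -5 = 57 + 5 = 62$)
$n{\left(C \right)} + 8423 = 62 + 8423 = 8485$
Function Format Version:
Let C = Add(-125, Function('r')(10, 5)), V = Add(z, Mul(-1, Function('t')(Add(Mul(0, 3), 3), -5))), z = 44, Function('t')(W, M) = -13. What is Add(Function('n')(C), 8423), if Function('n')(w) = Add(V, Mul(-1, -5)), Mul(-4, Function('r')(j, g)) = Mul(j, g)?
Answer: 8485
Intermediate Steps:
Function('r')(j, g) = Mul(Rational(-1, 4), g, j) (Function('r')(j, g) = Mul(Rational(-1, 4), Mul(j, g)) = Mul(Rational(-1, 4), Mul(g, j)) = Mul(Rational(-1, 4), g, j))
V = 57 (V = Add(44, Mul(-1, -13)) = Add(44, 13) = 57)
C = Rational(-275, 2) (C = Add(-125, Mul(Rational(-1, 4), 5, 10)) = Add(-125, Rational(-25, 2)) = Rational(-275, 2) ≈ -137.50)
Function('n')(w) = 62 (Function('n')(w) = Add(57, Mul(-1, -5)) = Add(57, 5) = 62)
Add(Function('n')(C), 8423) = Add(62, 8423) = 8485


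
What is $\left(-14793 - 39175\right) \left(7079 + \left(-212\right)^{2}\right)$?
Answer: $-2807577264$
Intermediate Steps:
$\left(-14793 - 39175\right) \left(7079 + \left(-212\right)^{2}\right) = - 53968 \left(7079 + 44944\right) = \left(-53968\right) 52023 = -2807577264$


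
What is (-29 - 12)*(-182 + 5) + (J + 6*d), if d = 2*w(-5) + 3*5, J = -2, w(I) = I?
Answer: 7285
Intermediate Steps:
d = 5 (d = 2*(-5) + 3*5 = -10 + 15 = 5)
(-29 - 12)*(-182 + 5) + (J + 6*d) = (-29 - 12)*(-182 + 5) + (-2 + 6*5) = -41*(-177) + (-2 + 30) = 7257 + 28 = 7285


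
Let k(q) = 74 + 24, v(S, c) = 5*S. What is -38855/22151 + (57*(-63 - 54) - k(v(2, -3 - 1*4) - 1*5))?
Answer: -149934672/22151 ≈ -6768.8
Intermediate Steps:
k(q) = 98
-38855/22151 + (57*(-63 - 54) - k(v(2, -3 - 1*4) - 1*5)) = -38855/22151 + (57*(-63 - 54) - 1*98) = -38855*1/22151 + (57*(-117) - 98) = -38855/22151 + (-6669 - 98) = -38855/22151 - 6767 = -149934672/22151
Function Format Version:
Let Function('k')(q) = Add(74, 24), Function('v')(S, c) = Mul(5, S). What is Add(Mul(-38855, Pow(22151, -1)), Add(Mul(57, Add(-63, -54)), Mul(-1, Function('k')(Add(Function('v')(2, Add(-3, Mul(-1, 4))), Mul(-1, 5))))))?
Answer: Rational(-149934672, 22151) ≈ -6768.8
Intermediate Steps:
Function('k')(q) = 98
Add(Mul(-38855, Pow(22151, -1)), Add(Mul(57, Add(-63, -54)), Mul(-1, Function('k')(Add(Function('v')(2, Add(-3, Mul(-1, 4))), Mul(-1, 5)))))) = Add(Mul(-38855, Pow(22151, -1)), Add(Mul(57, Add(-63, -54)), Mul(-1, 98))) = Add(Mul(-38855, Rational(1, 22151)), Add(Mul(57, -117), -98)) = Add(Rational(-38855, 22151), Add(-6669, -98)) = Add(Rational(-38855, 22151), -6767) = Rational(-149934672, 22151)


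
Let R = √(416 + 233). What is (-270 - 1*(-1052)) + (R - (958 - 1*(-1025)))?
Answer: -1201 + √649 ≈ -1175.5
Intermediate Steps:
R = √649 ≈ 25.475
(-270 - 1*(-1052)) + (R - (958 - 1*(-1025))) = (-270 - 1*(-1052)) + (√649 - (958 - 1*(-1025))) = (-270 + 1052) + (√649 - (958 + 1025)) = 782 + (√649 - 1*1983) = 782 + (√649 - 1983) = 782 + (-1983 + √649) = -1201 + √649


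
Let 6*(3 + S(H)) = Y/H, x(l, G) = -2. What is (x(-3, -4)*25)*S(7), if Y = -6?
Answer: 1100/7 ≈ 157.14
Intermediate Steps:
S(H) = -3 - 1/H (S(H) = -3 + (-6/H)/6 = -3 - 1/H)
(x(-3, -4)*25)*S(7) = (-2*25)*(-3 - 1/7) = -50*(-3 - 1*⅐) = -50*(-3 - ⅐) = -50*(-22/7) = 1100/7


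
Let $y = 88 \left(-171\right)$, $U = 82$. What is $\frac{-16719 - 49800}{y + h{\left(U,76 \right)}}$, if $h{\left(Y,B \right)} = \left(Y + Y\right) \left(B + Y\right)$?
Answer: $- \frac{66519}{10864} \approx -6.1229$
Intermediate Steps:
$h{\left(Y,B \right)} = 2 Y \left(B + Y\right)$
$y = -15048$
$\frac{-16719 - 49800}{y + h{\left(U,76 \right)}} = \frac{-16719 - 49800}{-15048 + 2 \cdot 82 \left(76 + 82\right)} = - \frac{66519}{-15048 + 2 \cdot 82 \cdot 158} = - \frac{66519}{-15048 + 25912} = - \frac{66519}{10864}$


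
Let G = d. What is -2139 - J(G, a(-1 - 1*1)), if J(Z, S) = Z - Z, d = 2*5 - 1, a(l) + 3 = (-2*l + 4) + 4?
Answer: -2139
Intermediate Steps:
a(l) = 5 - 2*l (a(l) = -3 + ((-2*l + 4) + 4) = -3 + ((4 - 2*l) + 4) = -3 + (8 - 2*l) = 5 - 2*l)
d = 9 (d = 10 - 1 = 9)
G = 9
J(Z, S) = 0
-2139 - J(G, a(-1 - 1*1)) = -2139 - 1*0 = -2139 + 0 = -2139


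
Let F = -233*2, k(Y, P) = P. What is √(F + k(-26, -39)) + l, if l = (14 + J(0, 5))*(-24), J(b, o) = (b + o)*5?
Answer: -936 + I*√505 ≈ -936.0 + 22.472*I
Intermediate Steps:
J(b, o) = 5*b + 5*o
F = -466
l = -936 (l = (14 + (5*0 + 5*5))*(-24) = (14 + (0 + 25))*(-24) = (14 + 25)*(-24) = 39*(-24) = -936)
√(F + k(-26, -39)) + l = √(-466 - 39) - 936 = √(-505) - 936 = I*√505 - 936 = -936 + I*√505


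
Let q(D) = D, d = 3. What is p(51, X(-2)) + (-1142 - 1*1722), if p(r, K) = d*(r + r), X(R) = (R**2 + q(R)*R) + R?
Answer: -2558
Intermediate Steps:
X(R) = R + 2*R**2 (X(R) = (R**2 + R*R) + R = (R**2 + R**2) + R = 2*R**2 + R = R + 2*R**2)
p(r, K) = 6*r (p(r, K) = 3*(r + r) = 3*(2*r) = 6*r)
p(51, X(-2)) + (-1142 - 1*1722) = 6*51 + (-1142 - 1*1722) = 306 + (-1142 - 1722) = 306 - 2864 = -2558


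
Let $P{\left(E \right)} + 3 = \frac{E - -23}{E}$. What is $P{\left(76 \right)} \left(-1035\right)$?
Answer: $\frac{133515}{76} \approx 1756.8$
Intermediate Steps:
$P{\left(E \right)} = -3 + \frac{23 + E}{E}$ ($P{\left(E \right)} = -3 + \frac{E - -23}{E} = -3 + \frac{E + 23}{E} = -3 + \frac{23 + E}{E}$)
$P{\left(76 \right)} \left(-1035\right) = \left(-2 + \frac{23}{76}\right) \left(-1035\right) = \left(- \frac{129}{76}\right) \left(-1035\right) = \frac{133515}{76}$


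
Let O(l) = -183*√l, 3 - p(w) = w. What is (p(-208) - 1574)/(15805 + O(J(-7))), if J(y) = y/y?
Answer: -1363/15622 ≈ -0.087249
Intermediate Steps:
p(w) = 3 - w
J(y) = 1
(p(-208) - 1574)/(15805 + O(J(-7))) = ((3 - 1*(-208)) - 1574)/(15805 - 183*√1) = ((3 + 208) - 1574)/(15805 - 183*1) = (211 - 1574)/(15805 - 183) = -1363/15622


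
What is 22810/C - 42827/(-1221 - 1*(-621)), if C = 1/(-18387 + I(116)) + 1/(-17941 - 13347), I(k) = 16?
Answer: -874066567220223/3310600 ≈ -2.6402e+8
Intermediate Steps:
C = -49659/574791848 (C = 1/(-18387 + 16) + 1/(-17941 - 13347) = 1/(-18371) + 1/(-31288) = -1/18371 - 1/31288 = -49659/574791848 ≈ -8.6395e-5)
22810/C - 42827/(-1221 - 1*(-621)) = 22810/(-49659/574791848) - 42827/(-1221 - 1*(-621)) = 22810*(-574791848/49659) - 42827/(-1221 + 621) = -13111002052880/49659 - 42827/(-600) = -13111002052880/49659 - 42827*(-1/600) = -13111002052880/49659 + 42827/600 = -874066567220223/3310600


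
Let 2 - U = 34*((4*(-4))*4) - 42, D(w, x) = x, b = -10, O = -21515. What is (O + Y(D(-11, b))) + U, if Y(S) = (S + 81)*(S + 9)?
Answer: -19366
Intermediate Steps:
Y(S) = (9 + S)*(81 + S) (Y(S) = (81 + S)*(9 + S) = (9 + S)*(81 + S))
U = 2220 (U = 2 - (34*((4*(-4))*4) - 42) = 2 - (34*(-16*4) - 42) = 2 - (34*(-64) - 42) = 2 - (-2176 - 42) = 2 - 1*(-2218) = 2 + 2218 = 2220)
(O + Y(D(-11, b))) + U = (-21515 + (729 + (-10)² + 90*(-10))) + 2220 = (-21515 + (729 + 100 - 900)) + 2220 = (-21515 - 71) + 2220 = -21586 + 2220 = -19366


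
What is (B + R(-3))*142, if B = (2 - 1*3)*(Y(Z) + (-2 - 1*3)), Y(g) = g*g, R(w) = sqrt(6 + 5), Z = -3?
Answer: -568 + 142*sqrt(11) ≈ -97.039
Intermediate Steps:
R(w) = sqrt(11)
Y(g) = g**2
B = -4 (B = (2 - 1*3)*((-3)**2 + (-2 - 1*3)) = (2 - 3)*(9 + (-2 - 3)) = -(9 - 5) = -1*4 = -4)
(B + R(-3))*142 = (-4 + sqrt(11))*142 = -568 + 142*sqrt(11)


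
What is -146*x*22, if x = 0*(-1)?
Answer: 0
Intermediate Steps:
x = 0
-146*x*22 = -146*0*22 = 0*22 = 0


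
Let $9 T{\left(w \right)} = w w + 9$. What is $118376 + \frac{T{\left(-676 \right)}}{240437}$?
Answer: $\frac{256158189793}{2163933} \approx 1.1838 \cdot 10^{5}$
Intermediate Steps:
$T{\left(w \right)} = 1 + \frac{w^{2}}{9}$ ($T{\left(w \right)} = \frac{w w + 9}{9} = \frac{w^{2} + 9}{9} = \frac{9 + w^{2}}{9} = 1 + \frac{w^{2}}{9}$)
$118376 + \frac{T{\left(-676 \right)}}{240437} = 118376 + \frac{1 + \frac{\left(-676\right)^{2}}{9}}{240437} = 118376 + \left(1 + \frac{1}{9} \cdot 456976\right) \frac{1}{240437} = 118376 + \left(1 + \frac{456976}{9}\right) \frac{1}{240437} = 118376 + \frac{456985}{9} \cdot \frac{1}{240437} = 118376 + \frac{456985}{2163933} = \frac{256158189793}{2163933}$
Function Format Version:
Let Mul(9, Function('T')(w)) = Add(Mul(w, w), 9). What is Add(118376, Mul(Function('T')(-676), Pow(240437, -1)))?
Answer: Rational(256158189793, 2163933) ≈ 1.1838e+5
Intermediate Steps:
Function('T')(w) = Add(1, Mul(Rational(1, 9), Pow(w, 2))) (Function('T')(w) = Mul(Rational(1, 9), Add(Mul(w, w), 9)) = Mul(Rational(1, 9), Add(Pow(w, 2), 9)) = Mul(Rational(1, 9), Add(9, Pow(w, 2))) = Add(1, Mul(Rational(1, 9), Pow(w, 2))))
Add(118376, Mul(Function('T')(-676), Pow(240437, -1))) = Add(118376, Mul(Add(1, Mul(Rational(1, 9), Pow(-676, 2))), Pow(240437, -1))) = Add(118376, Mul(Add(1, Mul(Rational(1, 9), 456976)), Rational(1, 240437))) = Add(118376, Mul(Add(1, Rational(456976, 9)), Rational(1, 240437))) = Add(118376, Mul(Rational(456985, 9), Rational(1, 240437))) = Add(118376, Rational(456985, 2163933)) = Rational(256158189793, 2163933)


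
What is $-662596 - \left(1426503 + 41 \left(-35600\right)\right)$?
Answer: $-629499$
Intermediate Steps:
$-662596 - \left(1426503 + 41 \left(-35600\right)\right) = -662596 - -33097 = -662596 + \left(-1426503 + 1459600\right) = -662596 + 33097 = -629499$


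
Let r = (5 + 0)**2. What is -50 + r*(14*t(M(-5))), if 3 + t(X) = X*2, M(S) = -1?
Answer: -1800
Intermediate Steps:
t(X) = -3 + 2*X (t(X) = -3 + X*2 = -3 + 2*X)
r = 25 (r = 5**2 = 25)
-50 + r*(14*t(M(-5))) = -50 + 25*(14*(-3 + 2*(-1))) = -50 + 25*(14*(-3 - 2)) = -50 + 25*(14*(-5)) = -50 + 25*(-70) = -50 - 1750 = -1800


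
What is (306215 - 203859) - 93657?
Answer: 8699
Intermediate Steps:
(306215 - 203859) - 93657 = 102356 - 93657 = 8699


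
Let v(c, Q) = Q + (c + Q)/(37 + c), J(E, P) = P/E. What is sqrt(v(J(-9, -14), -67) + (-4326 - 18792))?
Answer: 1158*I*sqrt(2082)/347 ≈ 152.27*I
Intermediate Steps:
v(c, Q) = Q + (Q + c)/(37 + c)
sqrt(v(J(-9, -14), -67) + (-4326 - 18792)) = sqrt((-14/(-9) + 38*(-67) - (-938)/(-9))/(37 - 14/(-9)) + (-4326 - 18792)) = sqrt((-14*(-1/9) - 2546 - (-938)*(-1)/9)/(37 - 14*(-1/9)) - 23118) = sqrt((14/9 - 2546 - 67*14/9)/(37 + 14/9) - 23118) = sqrt((14/9 - 2546 - 938/9)/(347/9) - 23118) = sqrt((9/347)*(-7946/3) - 23118) = sqrt(-23838/347 - 23118) = sqrt(-8045784/347) = 1158*I*sqrt(2082)/347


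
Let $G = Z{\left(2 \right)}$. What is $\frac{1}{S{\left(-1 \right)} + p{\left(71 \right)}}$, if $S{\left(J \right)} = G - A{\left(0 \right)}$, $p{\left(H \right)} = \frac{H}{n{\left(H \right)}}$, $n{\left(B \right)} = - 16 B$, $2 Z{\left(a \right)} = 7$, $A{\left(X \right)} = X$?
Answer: $\frac{16}{55} \approx 0.29091$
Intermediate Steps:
$Z{\left(a \right)} = \frac{7}{2}$ ($Z{\left(a \right)} = \frac{1}{2} \cdot 7 = \frac{7}{2}$)
$G = \frac{7}{2} \approx 3.5$
$p{\left(H \right)} = - \frac{1}{16}$ ($p{\left(H \right)} = \frac{H}{\left(-16\right) H} = H \left(- \frac{1}{16 H}\right) = - \frac{1}{16}$)
$S{\left(J \right)} = \frac{7}{2}$ ($S{\left(J \right)} = \frac{7}{2} - 0 = \frac{7}{2} + 0 = \frac{7}{2}$)
$\frac{1}{S{\left(-1 \right)} + p{\left(71 \right)}} = \frac{1}{\frac{7}{2} - \frac{1}{16}} = \frac{1}{\frac{55}{16}} = \frac{16}{55}$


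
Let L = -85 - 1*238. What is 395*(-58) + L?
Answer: -23233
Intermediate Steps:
L = -323 (L = -85 - 238 = -323)
395*(-58) + L = 395*(-58) - 323 = -22910 - 323 = -23233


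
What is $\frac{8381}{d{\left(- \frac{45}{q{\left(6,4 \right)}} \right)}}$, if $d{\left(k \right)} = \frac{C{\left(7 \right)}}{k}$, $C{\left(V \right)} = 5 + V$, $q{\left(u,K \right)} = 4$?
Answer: $- \frac{125715}{16} \approx -7857.2$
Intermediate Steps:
$d{\left(k \right)} = \frac{12}{k}$ ($d{\left(k \right)} = \frac{5 + 7}{k} = \frac{12}{k}$)
$\frac{8381}{d{\left(- \frac{45}{q{\left(6,4 \right)}} \right)}} = \frac{8381}{12 \frac{1}{\left(-45\right) \frac{1}{4}}} = \frac{8381}{12 \frac{1}{- \frac{45}{4}}} = \frac{8381}{12 \left(- \frac{4}{45}\right)} = \frac{8381}{- \frac{16}{15}} = 8381 \left(- \frac{15}{16}\right) = - \frac{125715}{16}$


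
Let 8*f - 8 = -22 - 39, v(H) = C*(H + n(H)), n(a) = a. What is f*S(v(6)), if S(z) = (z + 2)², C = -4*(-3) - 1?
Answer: -237917/2 ≈ -1.1896e+5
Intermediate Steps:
C = 11 (C = 12 - 1 = 11)
v(H) = 22*H (v(H) = 11*(H + H) = 11*(2*H) = 22*H)
S(z) = (2 + z)²
f = -53/8 (f = 1 + (-22 - 39)/8 = 1 + (⅛)*(-61) = 1 - 61/8 = -53/8 ≈ -6.6250)
f*S(v(6)) = -53*(2 + 22*6)²/8 = -53*(2 + 132)²/8 = -53/8*134² = -53/8*17956 = -237917/2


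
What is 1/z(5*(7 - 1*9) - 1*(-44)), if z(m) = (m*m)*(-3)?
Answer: -1/3468 ≈ -0.00028835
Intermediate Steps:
z(m) = -3*m² (z(m) = m²*(-3) = -3*m²)
1/z(5*(7 - 1*9) - 1*(-44)) = 1/(-3*(5*(7 - 1*9) - 1*(-44))²) = 1/(-3*(5*(7 - 9) + 44)²) = 1/(-3*(5*(-2) + 44)²) = 1/(-3*(-10 + 44)²) = 1/(-3*34²) = 1/(-3*1156) = 1/(-3468) = -1/3468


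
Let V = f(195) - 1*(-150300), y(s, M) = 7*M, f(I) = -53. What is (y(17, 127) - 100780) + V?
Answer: 50356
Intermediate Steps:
V = 150247 (V = -53 - 1*(-150300) = -53 + 150300 = 150247)
(y(17, 127) - 100780) + V = (7*127 - 100780) + 150247 = (889 - 100780) + 150247 = -99891 + 150247 = 50356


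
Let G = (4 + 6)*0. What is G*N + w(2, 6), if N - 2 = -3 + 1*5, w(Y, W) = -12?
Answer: -12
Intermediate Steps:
N = 4 (N = 2 + (-3 + 1*5) = 2 + (-3 + 5) = 2 + 2 = 4)
G = 0 (G = 10*0 = 0)
G*N + w(2, 6) = 0*4 - 12 = 0 - 12 = -12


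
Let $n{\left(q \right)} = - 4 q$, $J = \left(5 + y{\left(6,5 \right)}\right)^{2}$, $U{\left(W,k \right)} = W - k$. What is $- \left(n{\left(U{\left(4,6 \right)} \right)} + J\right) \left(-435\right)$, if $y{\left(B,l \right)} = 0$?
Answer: $14355$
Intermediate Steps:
$J = 25$ ($J = \left(5 + 0\right)^{2} = 5^{2} = 25$)
$- \left(n{\left(U{\left(4,6 \right)} \right)} + J\right) \left(-435\right) = - \left(- 4 \left(4 - 6\right) + 25\right) \left(-435\right) = - \left(\left(-4\right) \left(-2\right) + 25\right) \left(-435\right) = - \left(8 + 25\right) \left(-435\right) = - 33 \left(-435\right) = \left(-1\right) \left(-14355\right) = 14355$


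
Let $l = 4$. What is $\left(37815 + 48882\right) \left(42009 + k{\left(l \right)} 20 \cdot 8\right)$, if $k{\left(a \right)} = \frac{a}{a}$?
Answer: $3655925793$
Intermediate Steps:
$k{\left(a \right)} = 1$
$\left(37815 + 48882\right) \left(42009 + k{\left(l \right)} 20 \cdot 8\right) = \left(37815 + 48882\right) \left(42009 + 1 \cdot 20 \cdot 8\right) = 86697 \left(42009 + 20 \cdot 8\right) = 86697 \left(42009 + 160\right) = 86697 \cdot 42169 = 3655925793$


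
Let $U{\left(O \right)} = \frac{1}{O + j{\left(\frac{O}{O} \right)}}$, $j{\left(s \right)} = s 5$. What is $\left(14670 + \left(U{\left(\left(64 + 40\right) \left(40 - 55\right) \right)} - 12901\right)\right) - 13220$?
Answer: $- \frac{17806306}{1555} \approx -11451.0$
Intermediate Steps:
$j{\left(s \right)} = 5 s$
$U{\left(O \right)} = \frac{1}{5 + O}$ ($U{\left(O \right)} = \frac{1}{O + 5 \frac{O}{O}} = \frac{1}{O + 5 \cdot 1} = \frac{1}{O + 5} = \frac{1}{5 + O}$)
$\left(14670 + \left(U{\left(\left(64 + 40\right) \left(40 - 55\right) \right)} - 12901\right)\right) - 13220 = \left(14670 - \left(12901 - \frac{1}{5 + \left(64 + 40\right) \left(40 - 55\right)}\right)\right) - 13220 = \left(14670 - \left(12901 - \frac{1}{5 + 104 \left(40 - 55\right)}\right)\right) - 13220 = \left(14670 - \left(12901 - \frac{1}{5 + 104 \left(-15\right)}\right)\right) - 13220 = \left(14670 - \left(12901 - \frac{1}{5 - 1560}\right)\right) - 13220 = \left(14670 - \left(12901 - \frac{1}{-1555}\right)\right) - 13220 = \left(14670 - \frac{20061056}{1555}\right) - 13220 = \frac{2750794}{1555} - 13220 = - \frac{17806306}{1555}$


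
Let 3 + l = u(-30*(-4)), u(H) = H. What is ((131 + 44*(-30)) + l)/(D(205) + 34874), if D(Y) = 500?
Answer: -536/17687 ≈ -0.030305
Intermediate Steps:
l = 117 (l = -3 - 30*(-4) = -3 + 120 = 117)
((131 + 44*(-30)) + l)/(D(205) + 34874) = ((131 + 44*(-30)) + 117)/(500 + 34874) = ((131 - 1320) + 117)/35374 = (-1189 + 117)*(1/35374) = -1072*1/35374 = -536/17687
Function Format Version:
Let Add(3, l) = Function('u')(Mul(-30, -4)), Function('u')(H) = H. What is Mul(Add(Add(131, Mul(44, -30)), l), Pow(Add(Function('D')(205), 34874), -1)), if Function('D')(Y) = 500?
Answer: Rational(-536, 17687) ≈ -0.030305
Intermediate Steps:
l = 117 (l = Add(-3, Mul(-30, -4)) = Add(-3, 120) = 117)
Mul(Add(Add(131, Mul(44, -30)), l), Pow(Add(Function('D')(205), 34874), -1)) = Mul(Add(Add(131, Mul(44, -30)), 117), Pow(Add(500, 34874), -1)) = Mul(Add(Add(131, -1320), 117), Pow(35374, -1)) = Mul(Add(-1189, 117), Rational(1, 35374)) = Mul(-1072, Rational(1, 35374)) = Rational(-536, 17687)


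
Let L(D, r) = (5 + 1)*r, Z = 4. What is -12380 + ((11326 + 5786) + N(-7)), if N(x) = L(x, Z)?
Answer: 4756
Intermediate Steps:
L(D, r) = 6*r
N(x) = 24 (N(x) = 6*4 = 24)
-12380 + ((11326 + 5786) + N(-7)) = -12380 + ((11326 + 5786) + 24) = -12380 + (17112 + 24) = -12380 + 17136 = 4756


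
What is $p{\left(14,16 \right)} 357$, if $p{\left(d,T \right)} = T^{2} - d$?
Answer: $86394$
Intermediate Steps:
$p{\left(14,16 \right)} 357 = \left(16^{2} - 14\right) 357 = \left(256 - 14\right) 357 = 242 \cdot 357 = 86394$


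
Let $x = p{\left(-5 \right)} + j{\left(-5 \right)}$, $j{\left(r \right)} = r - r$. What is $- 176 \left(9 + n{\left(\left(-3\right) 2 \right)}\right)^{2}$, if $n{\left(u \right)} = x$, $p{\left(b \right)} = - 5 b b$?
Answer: $-2368256$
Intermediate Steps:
$p{\left(b \right)} = - 5 b^{2}$
$j{\left(r \right)} = 0$
$x = -125$ ($x = - 5 \left(-5\right)^{2} + 0 = \left(-5\right) 25 + 0 = -125 + 0 = -125$)
$n{\left(u \right)} = -125$
$- 176 \left(9 + n{\left(\left(-3\right) 2 \right)}\right)^{2} = - 176 \left(9 - 125\right)^{2} = - 176 \left(-116\right)^{2} = \left(-176\right) 13456 = -2368256$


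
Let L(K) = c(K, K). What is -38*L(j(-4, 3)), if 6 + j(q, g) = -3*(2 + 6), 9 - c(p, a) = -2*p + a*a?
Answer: 36138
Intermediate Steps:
c(p, a) = 9 - a² + 2*p (c(p, a) = 9 - (-2*p + a*a) = 9 - (-2*p + a²) = 9 - (a² - 2*p) = 9 + (-a² + 2*p) = 9 - a² + 2*p)
j(q, g) = -30 (j(q, g) = -6 - 3*(2 + 6) = -6 - 3*8 = -6 - 24 = -30)
L(K) = 9 - K² + 2*K
-38*L(j(-4, 3)) = -38*(9 - 1*(-30)² + 2*(-30)) = -38*(9 - 1*900 - 60) = -38*(9 - 900 - 60) = -38*(-951) = 36138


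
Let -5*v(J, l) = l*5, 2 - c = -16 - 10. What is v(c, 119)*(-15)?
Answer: 1785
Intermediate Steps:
c = 28 (c = 2 - (-16 - 10) = 2 - 1*(-26) = 2 + 26 = 28)
v(J, l) = -l (v(J, l) = -l*5/5 = -l)
v(c, 119)*(-15) = -1*119*(-15) = -119*(-15) = 1785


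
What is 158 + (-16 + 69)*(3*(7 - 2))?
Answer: 953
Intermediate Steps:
158 + (-16 + 69)*(3*(7 - 2)) = 158 + 53*(3*5) = 158 + 53*15 = 158 + 795 = 953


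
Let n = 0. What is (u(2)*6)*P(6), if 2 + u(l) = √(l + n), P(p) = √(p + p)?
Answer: 12*√3*(-2 + √2) ≈ -12.175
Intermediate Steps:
P(p) = √2*√p (P(p) = √(2*p) = √2*√p)
u(l) = -2 + √l (u(l) = -2 + √(l + 0) = -2 + √l)
(u(2)*6)*P(6) = ((-2 + √2)*6)*(√2*√6) = (-12 + 6*√2)*(2*√3) = 2*√3*(-12 + 6*√2)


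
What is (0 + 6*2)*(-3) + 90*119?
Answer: 10674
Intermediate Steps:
(0 + 6*2)*(-3) + 90*119 = (0 + 12)*(-3) + 10710 = 12*(-3) + 10710 = -36 + 10710 = 10674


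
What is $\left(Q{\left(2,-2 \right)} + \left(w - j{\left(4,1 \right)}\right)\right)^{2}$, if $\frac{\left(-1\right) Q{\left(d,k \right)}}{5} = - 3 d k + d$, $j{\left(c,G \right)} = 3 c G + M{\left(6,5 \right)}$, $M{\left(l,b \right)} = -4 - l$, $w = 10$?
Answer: $3844$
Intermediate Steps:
$j{\left(c,G \right)} = -10 + 3 G c$ ($j{\left(c,G \right)} = 3 c G - 10 = 3 G c - 10 = -10 + 3 G c$)
$Q{\left(d,k \right)} = - 5 d + 15 d k$ ($Q{\left(d,k \right)} = - 5 \left(- 3 d k + d\right) = - 5 \left(d - 3 d k\right) = - 5 d + 15 d k$)
$\left(Q{\left(2,-2 \right)} + \left(w - j{\left(4,1 \right)}\right)\right)^{2} = \left(5 \cdot 2 \left(-1 + 3 \left(-2\right)\right) + \left(10 - \left(-10 + 3 \cdot 1 \cdot 4\right)\right)\right)^{2} = \left(5 \cdot 2 \left(-1 - 6\right) + \left(10 - \left(-10 + 12\right)\right)\right)^{2} = \left(5 \cdot 2 \left(-7\right) + \left(10 - 2\right)\right)^{2} = \left(-70 + \left(10 - 2\right)\right)^{2} = \left(-70 + 8\right)^{2} = \left(-62\right)^{2} = 3844$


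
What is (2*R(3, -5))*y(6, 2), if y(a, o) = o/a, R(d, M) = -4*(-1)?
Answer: 8/3 ≈ 2.6667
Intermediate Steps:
R(d, M) = 4
(2*R(3, -5))*y(6, 2) = (2*4)*(2/6) = 8*(2*(⅙)) = 8*(⅓) = 8/3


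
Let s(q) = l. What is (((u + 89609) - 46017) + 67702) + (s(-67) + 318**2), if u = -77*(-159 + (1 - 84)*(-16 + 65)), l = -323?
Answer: 537497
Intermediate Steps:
s(q) = -323
u = 325402 (u = -77*(-159 - 83*49) = -77*(-159 - 4067) = -77*(-4226) = 325402)
(((u + 89609) - 46017) + 67702) + (s(-67) + 318**2) = (((325402 + 89609) - 46017) + 67702) + (-323 + 318**2) = ((415011 - 46017) + 67702) + (-323 + 101124) = (368994 + 67702) + 100801 = 436696 + 100801 = 537497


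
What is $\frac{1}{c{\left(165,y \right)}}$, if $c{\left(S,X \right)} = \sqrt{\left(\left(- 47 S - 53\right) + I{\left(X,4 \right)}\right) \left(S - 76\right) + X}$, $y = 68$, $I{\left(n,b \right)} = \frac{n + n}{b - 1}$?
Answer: $- \frac{i \sqrt{1554321}}{1036214} \approx - 0.0012032 i$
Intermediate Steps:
$I{\left(n,b \right)} = \frac{2 n}{-1 + b}$
$c{\left(S,X \right)} = \sqrt{X + \left(-76 + S\right) \left(-53 - 47 S + \frac{2 X}{3}\right)}$ ($c{\left(S,X \right)} = \sqrt{\left(\left(- 47 S - 53\right) + \frac{2 X}{-1 + 4}\right) \left(S - 76\right) + X} = \sqrt{\left(\left(-53 - 47 S\right) + \frac{2 X}{3}\right) \left(-76 + S\right) + X} = \sqrt{\left(-53 - 47 S + \frac{2 X}{3}\right) \left(-76 + S\right) + X} = \sqrt{\left(-76 + S\right) \left(-53 - 47 S + \frac{2 X}{3}\right) + X} = \sqrt{X + \left(-76 + S\right) \left(-53 - 47 S + \frac{2 X}{3}\right)}$)
$\frac{1}{c{\left(165,y \right)}} = \frac{1}{\frac{1}{3} \sqrt{36252 - 30396 - 423 \cdot 165^{2} + 31671 \cdot 165 + 6 \cdot 165 \cdot 68}} = \frac{1}{\frac{1}{3} \sqrt{36252 - 30396 - 11516175 + 5225715 + 67320}} = \frac{1}{\frac{1}{3} \sqrt{-6217284}} = \frac{1}{\frac{1}{3} \cdot 2 i \sqrt{1554321}} = \frac{1}{\frac{2}{3} i \sqrt{1554321}} = - \frac{i \sqrt{1554321}}{1036214}$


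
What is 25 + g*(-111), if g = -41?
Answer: 4576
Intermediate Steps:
25 + g*(-111) = 25 - 41*(-111) = 25 + 4551 = 4576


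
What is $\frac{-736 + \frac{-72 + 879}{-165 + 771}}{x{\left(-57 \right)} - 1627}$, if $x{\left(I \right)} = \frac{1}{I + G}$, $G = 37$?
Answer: $\frac{1484030}{3286641} \approx 0.45153$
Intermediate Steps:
$x{\left(I \right)} = \frac{1}{37 + I}$ ($x{\left(I \right)} = \frac{1}{I + 37} = \frac{1}{37 + I}$)
$\frac{-736 + \frac{-72 + 879}{-165 + 771}}{x{\left(-57 \right)} - 1627} = \frac{-736 + \frac{-72 + 879}{-165 + 771}}{\frac{1}{37 - 57} - 1627} = \frac{-736 + \frac{807}{606}}{\frac{1}{-20} - 1627} = \frac{-736 + 807 \cdot \frac{1}{606}}{- \frac{1}{20} - 1627} = \frac{-736 + \frac{269}{202}}{- \frac{32541}{20}} = \left(- \frac{148403}{202}\right) \left(- \frac{20}{32541}\right) = \frac{1484030}{3286641}$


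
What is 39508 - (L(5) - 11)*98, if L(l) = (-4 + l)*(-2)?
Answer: 40782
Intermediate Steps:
L(l) = 8 - 2*l
39508 - (L(5) - 11)*98 = 39508 - ((8 - 2*5) - 11)*98 = 39508 - ((8 - 10) - 11)*98 = 39508 - (-2 - 11)*98 = 39508 - (-13)*98 = 39508 - 1*(-1274) = 39508 + 1274 = 40782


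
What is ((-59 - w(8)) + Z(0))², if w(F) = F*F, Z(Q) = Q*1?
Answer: 15129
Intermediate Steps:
Z(Q) = Q
w(F) = F²
((-59 - w(8)) + Z(0))² = ((-59 - 1*8²) + 0)² = ((-59 - 1*64) + 0)² = ((-59 - 64) + 0)² = (-123 + 0)² = (-123)² = 15129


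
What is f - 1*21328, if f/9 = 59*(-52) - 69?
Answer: -49561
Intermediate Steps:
f = -28233 (f = 9*(59*(-52) - 69) = 9*(-3068 - 69) = 9*(-3137) = -28233)
f - 1*21328 = -28233 - 1*21328 = -28233 - 21328 = -49561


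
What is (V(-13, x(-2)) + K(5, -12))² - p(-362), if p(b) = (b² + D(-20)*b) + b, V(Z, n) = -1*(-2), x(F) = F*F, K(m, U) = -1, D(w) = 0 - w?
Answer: -123441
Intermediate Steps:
D(w) = -w
x(F) = F²
V(Z, n) = 2
p(b) = b² + 21*b (p(b) = (b² + (-1*(-20))*b) + b = (b² + 20*b) + b = b² + 21*b)
(V(-13, x(-2)) + K(5, -12))² - p(-362) = (2 - 1)² - (-362)*(21 - 362) = 1² - (-362)*(-341) = 1 - 1*123442 = 1 - 123442 = -123441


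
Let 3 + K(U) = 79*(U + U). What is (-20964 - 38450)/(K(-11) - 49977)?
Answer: 29707/25859 ≈ 1.1488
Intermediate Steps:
K(U) = -3 + 158*U (K(U) = -3 + 79*(U + U) = -3 + 79*(2*U) = -3 + 158*U)
(-20964 - 38450)/(K(-11) - 49977) = (-20964 - 38450)/((-3 + 158*(-11)) - 49977) = -59414/((-3 - 1738) - 49977) = -59414/(-1741 - 49977) = -59414/(-51718) = -59414*(-1/51718) = 29707/25859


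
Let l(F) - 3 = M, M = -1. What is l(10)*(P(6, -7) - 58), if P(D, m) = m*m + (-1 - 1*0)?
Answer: -20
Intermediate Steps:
P(D, m) = -1 + m² (P(D, m) = m² + (-1 + 0) = m² - 1 = -1 + m²)
l(F) = 2 (l(F) = 3 - 1 = 2)
l(10)*(P(6, -7) - 58) = 2*((-1 + (-7)²) - 58) = 2*((-1 + 49) - 58) = 2*(48 - 58) = 2*(-10) = -20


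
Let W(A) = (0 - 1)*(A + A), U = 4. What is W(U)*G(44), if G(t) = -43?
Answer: 344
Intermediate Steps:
W(A) = -2*A
W(U)*G(44) = -2*4*(-43) = -8*(-43) = 344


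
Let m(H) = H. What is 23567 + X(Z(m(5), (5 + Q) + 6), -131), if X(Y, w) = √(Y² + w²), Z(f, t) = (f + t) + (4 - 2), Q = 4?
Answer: 23567 + √17645 ≈ 23700.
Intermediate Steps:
Z(f, t) = 2 + f + t (Z(f, t) = (f + t) + 2 = 2 + f + t)
23567 + X(Z(m(5), (5 + Q) + 6), -131) = 23567 + √((2 + 5 + ((5 + 4) + 6))² + (-131)²) = 23567 + √((2 + 5 + (9 + 6))² + 17161) = 23567 + √((2 + 5 + 15)² + 17161) = 23567 + √(22² + 17161) = 23567 + √(484 + 17161) = 23567 + √17645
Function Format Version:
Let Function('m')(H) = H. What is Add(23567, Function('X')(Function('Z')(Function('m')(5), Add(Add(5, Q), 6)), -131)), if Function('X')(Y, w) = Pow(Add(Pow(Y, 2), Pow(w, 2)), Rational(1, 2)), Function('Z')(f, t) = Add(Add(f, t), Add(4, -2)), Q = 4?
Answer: Add(23567, Pow(17645, Rational(1, 2))) ≈ 23700.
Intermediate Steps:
Function('Z')(f, t) = Add(2, f, t) (Function('Z')(f, t) = Add(Add(f, t), 2) = Add(2, f, t))
Add(23567, Function('X')(Function('Z')(Function('m')(5), Add(Add(5, Q), 6)), -131)) = Add(23567, Pow(Add(Pow(Add(2, 5, Add(Add(5, 4), 6)), 2), Pow(-131, 2)), Rational(1, 2))) = Add(23567, Pow(Add(Pow(Add(2, 5, Add(9, 6)), 2), 17161), Rational(1, 2))) = Add(23567, Pow(Add(Pow(Add(2, 5, 15), 2), 17161), Rational(1, 2))) = Add(23567, Pow(Add(Pow(22, 2), 17161), Rational(1, 2))) = Add(23567, Pow(Add(484, 17161), Rational(1, 2))) = Add(23567, Pow(17645, Rational(1, 2)))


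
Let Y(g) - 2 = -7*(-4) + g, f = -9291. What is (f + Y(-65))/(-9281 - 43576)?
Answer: 9326/52857 ≈ 0.17644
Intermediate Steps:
Y(g) = 30 + g (Y(g) = 2 + (-7*(-4) + g) = 2 + (28 + g) = 30 + g)
(f + Y(-65))/(-9281 - 43576) = (-9291 + (30 - 65))/(-9281 - 43576) = (-9291 - 35)/(-52857) = -9326*(-1/52857) = 9326/52857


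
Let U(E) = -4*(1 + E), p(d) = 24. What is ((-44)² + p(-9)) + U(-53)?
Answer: 2168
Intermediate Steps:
U(E) = -4 - 4*E
((-44)² + p(-9)) + U(-53) = ((-44)² + 24) + (-4 - 4*(-53)) = (1936 + 24) + (-4 + 212) = 1960 + 208 = 2168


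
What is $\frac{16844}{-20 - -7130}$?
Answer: $\frac{8422}{3555} \approx 2.3691$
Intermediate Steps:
$\frac{16844}{-20 - -7130} = \frac{16844}{-20 + 7130} = \frac{16844}{7110} = 16844 \cdot \frac{1}{7110} = \frac{8422}{3555}$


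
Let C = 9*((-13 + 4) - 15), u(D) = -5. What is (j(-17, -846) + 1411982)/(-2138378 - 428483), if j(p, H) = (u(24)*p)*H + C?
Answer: -1339856/2566861 ≈ -0.52198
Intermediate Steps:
C = -216 (C = 9*(-9 - 15) = 9*(-24) = -216)
j(p, H) = -216 - 5*H*p (j(p, H) = (-5*p)*H - 216 = -5*H*p - 216 = -216 - 5*H*p)
(j(-17, -846) + 1411982)/(-2138378 - 428483) = ((-216 - 5*(-846)*(-17)) + 1411982)/(-2138378 - 428483) = ((-216 - 71910) + 1411982)/(-2566861) = (-72126 + 1411982)*(-1/2566861) = 1339856*(-1/2566861) = -1339856/2566861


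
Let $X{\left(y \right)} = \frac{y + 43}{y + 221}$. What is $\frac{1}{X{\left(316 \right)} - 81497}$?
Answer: $- \frac{537}{43763530} \approx -1.227 \cdot 10^{-5}$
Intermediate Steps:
$X{\left(y \right)} = \frac{43 + y}{221 + y}$
$\frac{1}{X{\left(316 \right)} - 81497} = \frac{1}{\frac{43 + 316}{221 + 316} - 81497} = \frac{1}{\frac{1}{537} \cdot 359 - 81497} = \frac{1}{\frac{359}{537} - 81497} = \frac{1}{- \frac{43763530}{537}} = - \frac{537}{43763530}$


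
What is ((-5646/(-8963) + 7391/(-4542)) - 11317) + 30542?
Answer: 782608110449/40709946 ≈ 19224.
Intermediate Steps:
((-5646/(-8963) + 7391/(-4542)) - 11317) + 30542 = ((-5646*(-1/8963) + 7391*(-1/4542)) - 11317) + 30542 = ((5646/8963 - 7391/4542) - 11317) + 30542 = (-40601401/40709946 - 11317) + 30542 = -460755060283/40709946 + 30542 = 782608110449/40709946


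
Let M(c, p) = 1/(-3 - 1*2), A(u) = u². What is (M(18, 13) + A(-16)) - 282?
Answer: -131/5 ≈ -26.200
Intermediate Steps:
M(c, p) = -⅕ (M(c, p) = 1/(-3 - 2) = 1/(-5) = -⅕)
(M(18, 13) + A(-16)) - 282 = (-⅕ + (-16)²) - 282 = (-⅕ + 256) - 282 = 1279/5 - 282 = -131/5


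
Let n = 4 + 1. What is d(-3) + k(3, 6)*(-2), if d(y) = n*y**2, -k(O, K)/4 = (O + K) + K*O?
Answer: 261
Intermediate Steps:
k(O, K) = -4*K - 4*O - 4*K*O (k(O, K) = -4*((O + K) + K*O) = -4*((K + O) + K*O) = -4*(K + O + K*O) = -4*K - 4*O - 4*K*O)
n = 5
d(y) = 5*y**2
d(-3) + k(3, 6)*(-2) = 5*(-3)**2 + (-4*6 - 4*3 - 4*6*3)*(-2) = 5*9 + (-24 - 12 - 72)*(-2) = 45 - 108*(-2) = 45 + 216 = 261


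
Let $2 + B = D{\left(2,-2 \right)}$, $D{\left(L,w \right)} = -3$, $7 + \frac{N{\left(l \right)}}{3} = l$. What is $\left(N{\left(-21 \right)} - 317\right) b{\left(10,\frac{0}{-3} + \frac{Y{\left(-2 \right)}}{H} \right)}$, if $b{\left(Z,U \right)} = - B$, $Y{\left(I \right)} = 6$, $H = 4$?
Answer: $-2005$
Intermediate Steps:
$N{\left(l \right)} = -21 + 3 l$
$B = -5$ ($B = -2 - 3 = -5$)
$b{\left(Z,U \right)} = 5$ ($b{\left(Z,U \right)} = \left(-1\right) \left(-5\right) = 5$)
$\left(N{\left(-21 \right)} - 317\right) b{\left(10,\frac{0}{-3} + \frac{Y{\left(-2 \right)}}{H} \right)} = \left(\left(-21 + 3 \left(-21\right)\right) - 317\right) 5 = \left(\left(-21 - 63\right) - 317\right) 5 = \left(-84 - 317\right) 5 = \left(-401\right) 5 = -2005$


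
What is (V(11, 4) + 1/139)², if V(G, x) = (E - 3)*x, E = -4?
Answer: 15139881/19321 ≈ 783.60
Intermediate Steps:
V(G, x) = -7*x (V(G, x) = (-4 - 3)*x = -7*x)
(V(11, 4) + 1/139)² = (-7*4 + 1/139)² = (-28 + 1/139)² = (-3891/139)² = 15139881/19321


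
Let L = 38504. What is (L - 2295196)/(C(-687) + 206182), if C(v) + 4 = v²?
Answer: -2256692/678147 ≈ -3.3277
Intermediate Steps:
C(v) = -4 + v²
(L - 2295196)/(C(-687) + 206182) = (38504 - 2295196)/((-4 + (-687)²) + 206182) = -2256692/((-4 + 471969) + 206182) = -2256692/(471965 + 206182) = -2256692/678147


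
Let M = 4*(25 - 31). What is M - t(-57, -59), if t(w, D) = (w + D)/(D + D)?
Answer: -1474/59 ≈ -24.983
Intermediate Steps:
t(w, D) = (D + w)/(2*D) (t(w, D) = (D + w)/((2*D)) = (D + w)*(1/(2*D)) = (D + w)/(2*D))
M = -24 (M = 4*(-6) = -24)
M - t(-57, -59) = -24 - (-59 - 57)/(2*(-59)) = -24 - (-1)*(-116)/(2*59) = -24 - 1*58/59 = -24 - 58/59 = -1474/59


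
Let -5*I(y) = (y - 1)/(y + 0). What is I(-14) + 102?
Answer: 1425/14 ≈ 101.79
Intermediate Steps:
I(y) = -(-1 + y)/(5*y) (I(y) = -(y - 1)/(5*(y + 0)) = -(-1 + y)/(5*y))
I(-14) + 102 = (⅕)*(1 - 1*(-14))/(-14) + 102 = (⅕)*(-1/14)*(1 + 14) + 102 = (⅕)*(-1/14)*15 + 102 = -3/14 + 102 = 1425/14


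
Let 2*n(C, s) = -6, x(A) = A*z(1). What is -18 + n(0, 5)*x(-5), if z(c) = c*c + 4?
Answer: 57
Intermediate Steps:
z(c) = 4 + c**2 (z(c) = c**2 + 4 = 4 + c**2)
x(A) = 5*A (x(A) = A*(4 + 1**2) = A*(4 + 1) = A*5 = 5*A)
n(C, s) = -3 (n(C, s) = (1/2)*(-6) = -3)
-18 + n(0, 5)*x(-5) = -18 - 15*(-5) = -18 - 3*(-25) = -18 + 75 = 57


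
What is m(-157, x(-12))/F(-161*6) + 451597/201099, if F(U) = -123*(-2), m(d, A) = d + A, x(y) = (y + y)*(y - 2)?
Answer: 16343287/5496706 ≈ 2.9733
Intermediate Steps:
x(y) = 2*y*(-2 + y) (x(y) = (2*y)*(-2 + y) = 2*y*(-2 + y))
m(d, A) = A + d
F(U) = 246
m(-157, x(-12))/F(-161*6) + 451597/201099 = (2*(-12)*(-2 - 12) - 157)/246 + 451597/201099 = (2*(-12)*(-14) - 157)*(1/246) + 451597*(1/201099) = (336 - 157)*(1/246) + 451597/201099 = 179*(1/246) + 451597/201099 = 179/246 + 451597/201099 = 16343287/5496706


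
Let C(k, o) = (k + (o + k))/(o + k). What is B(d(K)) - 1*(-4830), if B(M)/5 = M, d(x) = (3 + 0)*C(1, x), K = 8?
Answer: 14540/3 ≈ 4846.7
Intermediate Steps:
C(k, o) = (o + 2*k)/(k + o) (C(k, o) = (k + (k + o))/(k + o) = (o + 2*k)/(k + o))
d(x) = 3*(2 + x)/(1 + x) (d(x) = (3 + 0)*((x + 2*1)/(1 + x)) = 3*((x + 2)/(1 + x)) = 3*((2 + x)/(1 + x)) = 3*(2 + x)/(1 + x))
B(M) = 5*M
B(d(K)) - 1*(-4830) = 5*(3*(2 + 8)/(1 + 8)) - 1*(-4830) = 5*(3*10/9) + 4830 = 5*(3*(1/9)*10) + 4830 = 5*(10/3) + 4830 = 50/3 + 4830 = 14540/3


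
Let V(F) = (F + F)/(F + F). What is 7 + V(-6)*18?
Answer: 25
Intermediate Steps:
V(F) = 1 (V(F) = (2*F)/((2*F)) = (2*F)*(1/(2*F)) = 1)
7 + V(-6)*18 = 7 + 1*18 = 7 + 18 = 25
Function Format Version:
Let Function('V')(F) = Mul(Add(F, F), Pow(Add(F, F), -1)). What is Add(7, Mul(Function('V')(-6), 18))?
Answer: 25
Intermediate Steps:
Function('V')(F) = 1 (Function('V')(F) = Mul(Mul(2, F), Pow(Mul(2, F), -1)) = Mul(Mul(2, F), Mul(Rational(1, 2), Pow(F, -1))) = 1)
Add(7, Mul(Function('V')(-6), 18)) = Add(7, Mul(1, 18)) = Add(7, 18) = 25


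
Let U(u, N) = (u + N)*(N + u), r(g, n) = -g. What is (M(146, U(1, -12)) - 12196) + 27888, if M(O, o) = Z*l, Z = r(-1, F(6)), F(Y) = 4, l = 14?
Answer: 15706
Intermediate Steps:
Z = 1 (Z = -1*(-1) = 1)
U(u, N) = (N + u)² (U(u, N) = (N + u)*(N + u) = (N + u)²)
M(O, o) = 14 (M(O, o) = 1*14 = 14)
(M(146, U(1, -12)) - 12196) + 27888 = (14 - 12196) + 27888 = -12182 + 27888 = 15706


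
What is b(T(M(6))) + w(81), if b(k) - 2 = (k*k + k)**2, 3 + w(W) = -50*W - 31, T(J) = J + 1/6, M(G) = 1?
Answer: -5281991/1296 ≈ -4075.6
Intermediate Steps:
T(J) = 1/6 + J (T(J) = J + 1/6 = 1/6 + J)
w(W) = -34 - 50*W (w(W) = -3 + (-50*W - 31) = -3 + (-31 - 50*W) = -34 - 50*W)
b(k) = 2 + (k + k**2)**2 (b(k) = 2 + (k*k + k)**2 = 2 + (k**2 + k)**2 = 2 + (k + k**2)**2)
b(T(M(6))) + w(81) = (2 + (1/6 + 1)**2*(1 + (1/6 + 1))**2) + (-34 - 50*81) = (2 + (7/6)**2*(1 + 7/6)**2) + (-34 - 4050) = (2 + 49*(13/6)**2/36) - 4084 = (2 + (49/36)*(169/36)) - 4084 = (2 + 8281/1296) - 4084 = 10873/1296 - 4084 = -5281991/1296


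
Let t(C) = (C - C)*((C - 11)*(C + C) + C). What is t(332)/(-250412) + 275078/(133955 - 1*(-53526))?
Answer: 275078/187481 ≈ 1.4672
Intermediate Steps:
t(C) = 0 (t(C) = 0*((-11 + C)*(2*C) + C) = 0*(2*C*(-11 + C) + C) = 0*(C + 2*C*(-11 + C)) = 0)
t(332)/(-250412) + 275078/(133955 - 1*(-53526)) = 0/(-250412) + 275078/(133955 - 1*(-53526)) = 0*(-1/250412) + 275078/(133955 + 53526) = 0 + 275078/187481 = 275078/187481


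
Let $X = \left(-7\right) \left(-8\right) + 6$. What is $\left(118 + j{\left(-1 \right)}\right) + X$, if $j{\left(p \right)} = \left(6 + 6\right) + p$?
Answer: $191$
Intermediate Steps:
$j{\left(p \right)} = 12 + p$
$X = 62$ ($X = 56 + 6 = 62$)
$\left(118 + j{\left(-1 \right)}\right) + X = \left(118 + \left(12 - 1\right)\right) + 62 = \left(118 + 11\right) + 62 = 129 + 62 = 191$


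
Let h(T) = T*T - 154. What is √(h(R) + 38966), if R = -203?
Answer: √80021 ≈ 282.88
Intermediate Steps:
h(T) = -154 + T² (h(T) = T² - 154 = -154 + T²)
√(h(R) + 38966) = √((-154 + (-203)²) + 38966) = √((-154 + 41209) + 38966) = √(41055 + 38966) = √80021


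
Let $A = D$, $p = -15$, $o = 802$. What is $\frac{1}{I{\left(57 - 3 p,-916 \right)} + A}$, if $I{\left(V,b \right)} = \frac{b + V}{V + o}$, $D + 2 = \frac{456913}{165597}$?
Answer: $- \frac{74849844}{10572991} \approx -7.0793$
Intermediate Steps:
$D = \frac{125719}{165597}$ ($D = -2 + \frac{456913}{165597} = \frac{125719}{165597} \approx 0.75919$)
$A = \frac{125719}{165597} \approx 0.75919$
$I{\left(V,b \right)} = \frac{V + b}{802 + V}$ ($I{\left(V,b \right)} = \frac{b + V}{V + 802} = \frac{V + b}{802 + V}$)
$\frac{1}{I{\left(57 - 3 p,-916 \right)} + A} = \frac{1}{\frac{\left(57 - -45\right) - 916}{802 + \left(57 - -45\right)} + \frac{125719}{165597}} = \frac{1}{\frac{\left(57 + 45\right) - 916}{802 + \left(57 + 45\right)} + \frac{125719}{165597}} = \frac{1}{\frac{102 - 916}{802 + 102} + \frac{125719}{165597}} = \frac{1}{\frac{1}{904} \left(-814\right) + \frac{125719}{165597}} = \frac{1}{- \frac{407}{452} + \frac{125719}{165597}} = \frac{1}{- \frac{10572991}{74849844}} = - \frac{74849844}{10572991}$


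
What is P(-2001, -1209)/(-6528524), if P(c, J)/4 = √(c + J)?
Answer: -I*√3210/1632131 ≈ -3.4713e-5*I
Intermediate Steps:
P(c, J) = 4*√(J + c) (P(c, J) = 4*√(c + J) = 4*√(J + c))
P(-2001, -1209)/(-6528524) = (4*√(-1209 - 2001))/(-6528524) = (4*√(-3210))*(-1/6528524) = (4*(I*√3210))*(-1/6528524) = (4*I*√3210)*(-1/6528524) = -I*√3210/1632131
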